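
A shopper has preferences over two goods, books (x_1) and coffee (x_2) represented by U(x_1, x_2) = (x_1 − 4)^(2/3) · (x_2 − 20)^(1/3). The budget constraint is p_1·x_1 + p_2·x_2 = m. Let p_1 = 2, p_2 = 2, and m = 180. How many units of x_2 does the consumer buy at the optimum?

Let x_1' = x_1−4, x_2' = x_2−20. MRS = 2·x_2'/x_1' = p_1/p_2.
Substituting into the budget: x_1* = 4 + 2/3·(m − 4·p_1 − 20·p_2)/p_1, and x_2* = 20 + 1/3·(…)/p_2.
Discretionary income = 180 − 4·2 − 20·2 = 132; x_2* = 20 + 1/3·132/2 = 42.

x_2* = 42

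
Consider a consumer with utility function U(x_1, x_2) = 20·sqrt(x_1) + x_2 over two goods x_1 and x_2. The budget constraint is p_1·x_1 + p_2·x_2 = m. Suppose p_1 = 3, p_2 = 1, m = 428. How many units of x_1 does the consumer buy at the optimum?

Solve: √x_1 = 10·p_2/p_1, so x_1*(p_1,p_2) = (10·p_2/p_1)², and x_2* = (m − p_1·x_1*)/p_2.
Plugging in: x_1* = (10·1/3)² = 11.1111.

x_1* = 11.1111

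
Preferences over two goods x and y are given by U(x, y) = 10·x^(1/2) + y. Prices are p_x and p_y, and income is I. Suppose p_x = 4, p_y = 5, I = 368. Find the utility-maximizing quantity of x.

Set MRS = p_x/p_y: 5·x^(−1/2) = p_x/p_y.
Thus x* = (5·p_y/p_x)² — independent of I — with the rest of income spent on y.
Plugging in: x* = (5·5/4)² = 39.0625.

x* = 39.0625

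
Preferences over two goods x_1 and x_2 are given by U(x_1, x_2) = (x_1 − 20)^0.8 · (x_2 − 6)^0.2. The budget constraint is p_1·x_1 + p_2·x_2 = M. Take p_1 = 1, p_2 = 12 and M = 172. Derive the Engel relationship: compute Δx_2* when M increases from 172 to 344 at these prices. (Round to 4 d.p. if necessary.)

Δx_2* = 2.8667

Let x_1' = x_1−20, x_2' = x_2−6. MRS = 4·x_2'/x_1' = p_1/p_2.
After buying the subsistence bundle (20, 6), a share 0.8 of the remaining income goes to x_1: x_1* = 20 + 0.8·(M − 20p_1 − 6p_2)/p_1.
Discretionary income = 172 − 20·1 − 6·12 = 80; x_2* = 6 + 0.2·80/12 = 7.3333.
At M' = 344: x_2* = 10.2. Change: 10.2 − 7.3333 = 2.8667.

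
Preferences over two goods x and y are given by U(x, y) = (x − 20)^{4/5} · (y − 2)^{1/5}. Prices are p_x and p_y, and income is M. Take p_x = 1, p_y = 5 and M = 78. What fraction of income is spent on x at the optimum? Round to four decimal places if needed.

After buying the subsistence bundle (20, 2), a share 0.8 of the remaining income goes to x: x* = 20 + 0.8·(M − 20p_x − 2p_y)/p_x.
Discretionary income = 78 − 20·1 − 2·5 = 48; x* = 20 + 0.8·48/1 = 58.4; y* = 2 + 0.2·48/5 = 3.92.
Expenditure on x: 1·58.4 = 58.4; share = 0.7487.

share on x = 0.7487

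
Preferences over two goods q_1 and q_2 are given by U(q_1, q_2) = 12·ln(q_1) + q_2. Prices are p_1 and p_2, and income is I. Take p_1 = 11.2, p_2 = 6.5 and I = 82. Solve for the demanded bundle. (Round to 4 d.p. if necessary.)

q_1* = 6.9643, q_2* = 0.6154

MU_q_1 = 12/q_1, MU_q_2 = 1. Tangency: 12/q_1 = p_1/p_2.
So q_1*(p_1,p_2) = 12·p_2/p_1, independent of income; and q_2* = (I − 12·p_2)/p_2.
At the given prices: q_1* = 12·6.5/11.2 = 6.9643, and q_2* = 0.6154.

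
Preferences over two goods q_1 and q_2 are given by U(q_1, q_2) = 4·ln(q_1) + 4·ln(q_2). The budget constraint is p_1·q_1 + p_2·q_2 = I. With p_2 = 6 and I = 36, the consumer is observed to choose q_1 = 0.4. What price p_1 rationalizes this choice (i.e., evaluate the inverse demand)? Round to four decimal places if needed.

The MRS is q_2/q_1. Set MRS = p_1/p_2.
So 4·p_2·q_2 = 4·p_1·q_1; combined with the budget, a share 0.5 of income goes to q_1.
Demand: q_1*(p_1,p_2,I) = 0.5·I/p_1 and q_2* = 0.5·I/p_2.
Set q_1* = 0.4 in the demand function and solve for p_1: p_1 = 45.

p_1 = 45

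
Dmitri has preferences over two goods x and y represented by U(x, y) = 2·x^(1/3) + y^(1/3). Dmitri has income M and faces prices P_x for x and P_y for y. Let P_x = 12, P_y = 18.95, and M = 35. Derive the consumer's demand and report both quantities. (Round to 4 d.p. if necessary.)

x* = 2.2763, y* = 0.4055

MU_x ∝ 2·x^(-2/3), MU_y ∝ y^(-2/3), so MRS = 2·(y/x)^(2/3) = P_x/P_y.
Solve for the ratio: y/x = [(1/2)·P_x/P_y]^(1.5).
Substitute y = (y/x)·x into the budget: x* = M/(P_x + P_y·(y/x)).
Numerically y/x = 0.178161, so x* = 35/(12 + 18.95·0.178161) = 2.2763 and y* = 0.178161·2.2763 = 0.4055.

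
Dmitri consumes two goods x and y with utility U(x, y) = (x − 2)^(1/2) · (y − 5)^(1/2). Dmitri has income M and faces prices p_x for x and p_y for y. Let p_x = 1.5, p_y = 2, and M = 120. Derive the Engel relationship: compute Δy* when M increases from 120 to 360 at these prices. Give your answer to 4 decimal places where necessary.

Δy* = 60

Let x' = x−2, y' = y−5. MRS = y'/x' = p_x/p_y.
Substituting into the budget: x* = 2 + 0.5·(M − 2·p_x − 5·p_y)/p_x, and y* = 5 + 0.5·(…)/p_y.
Discretionary income = 120 − 2·1.5 − 5·2 = 107; y* = 5 + 0.5·107/2 = 31.75.
At M' = 360: y* = 91.75. Change: 91.75 − 31.75 = 60.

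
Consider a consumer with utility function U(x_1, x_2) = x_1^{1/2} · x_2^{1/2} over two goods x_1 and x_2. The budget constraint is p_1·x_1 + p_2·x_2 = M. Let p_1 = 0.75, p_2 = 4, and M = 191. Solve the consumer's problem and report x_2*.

x_2* = 23.875

Tangency: MRS = x_2/x_1 = p_1/p_2.
So 0.5·p_2·x_2 = 0.5·p_1·x_1; combined with the budget, a share 0.5 of income goes to x_1.
Demand: x_1*(p_1,p_2,M) = 0.5·M/p_1 and x_2* = 0.5·M/p_2.
At p_1=0.75, p_2=4, M=191: x_2* = 0.5·191/4 = 23.875.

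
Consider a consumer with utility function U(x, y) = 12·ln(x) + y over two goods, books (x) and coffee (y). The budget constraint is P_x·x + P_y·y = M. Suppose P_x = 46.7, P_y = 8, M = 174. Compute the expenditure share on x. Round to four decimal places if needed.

share on x = 0.5517

Set MRS = P_x/P_y: (12/x)/1 = P_x/P_y.
So x*(P_x,P_y) = 12·P_y/P_x, independent of income; and y* = (M − 12·P_y)/P_y.
At the given prices: x* = 12·8/46.7 = 2.0557, and y* = 9.75.
Expenditure on x: 46.7·2.0557 = 96; share = 0.5517.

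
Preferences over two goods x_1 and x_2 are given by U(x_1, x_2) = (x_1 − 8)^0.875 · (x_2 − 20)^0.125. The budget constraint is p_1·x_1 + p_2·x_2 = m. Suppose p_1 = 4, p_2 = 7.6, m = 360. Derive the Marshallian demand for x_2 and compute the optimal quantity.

MRS = 7·(x_2−20)/(x_1−8). Tangency with p_1/p_2 gives x_2−20 = (1/7)·(p_1/p_2)·(x_1−8).
After buying the subsistence bundle (8, 20), a share 0.875 of the remaining income goes to x_1: x_1* = 8 + 0.875·(m − 8p_1 − 20p_2)/p_1.
Discretionary income = 360 − 8·4 − 20·7.6 = 176; x_2* = 20 + 0.125·176/7.6 = 22.8947.

x_2* = 22.8947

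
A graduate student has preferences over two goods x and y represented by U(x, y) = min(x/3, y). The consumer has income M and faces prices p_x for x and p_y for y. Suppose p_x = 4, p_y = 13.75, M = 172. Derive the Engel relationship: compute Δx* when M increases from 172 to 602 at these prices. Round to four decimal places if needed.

With perfect complements, no substitution: consume in ratio x:y = 3:1.
Budget: p_x·x + p_y·(1/3)·x = M, so (3·p_x + p_y)·x = 3·M.
Demand: x*(p_x,p_y,M) = 3·M/(3·p_x + p_y), y* = M/(3·p_x + p_y).
Here 3·4 + 13.75 = 25.75, giving x* = 20.0388.
At M' = 602: x* = 70.1359. Change: 70.1359 − 20.0388 = 50.0971.

Δx* = 50.0971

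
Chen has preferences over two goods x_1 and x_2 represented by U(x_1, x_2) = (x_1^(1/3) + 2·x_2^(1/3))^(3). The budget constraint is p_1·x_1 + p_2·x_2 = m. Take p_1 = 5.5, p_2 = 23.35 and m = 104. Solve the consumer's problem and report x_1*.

x_1* = 7.9694

MU_x_1 ∝ x_1^(-2/3), MU_x_2 ∝ 2·x_2^(-2/3), so MRS = (1/2)·(x_2/x_1)^(2/3) = p_1/p_2.
Hence x_2/x_1 = (2·p_1/p_2)^(1/(2/3)), i.e. raised to the 1.5 power.
With the ratio pinned down, the budget gives x_1* = m/(p_1 + p_2·(x_2/x_1)) and x_2* = (x_2/x_1)·x_1*.
Numerically x_2/x_1 = 0.323339, so x_1* = 104/(5.5 + 23.35·0.323339) = 7.9694.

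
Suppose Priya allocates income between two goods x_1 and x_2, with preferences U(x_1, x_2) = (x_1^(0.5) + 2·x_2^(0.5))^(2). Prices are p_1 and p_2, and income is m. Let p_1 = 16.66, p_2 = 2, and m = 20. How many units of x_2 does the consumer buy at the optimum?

x_2* = 9.7086

MU_x_1 ∝ x_1^(-0.5), MU_x_2 ∝ 2·x_2^(-0.5), so MRS = (1/2)·(x_2/x_1)^(0.5) = p_1/p_2.
Solve for the ratio: x_2/x_1 = [2·p_1/p_2]^(2).
With the ratio pinned down, the budget gives x_1* = m/(p_1 + p_2·(x_2/x_1)) and x_2* = (x_2/x_1)·x_1*.
Numerically x_2/x_1 = 277.5556, so x_1* = 20/(16.66 + 2·277.5556) = 0.035 and x_2* = 277.5556·0.035 = 9.7086.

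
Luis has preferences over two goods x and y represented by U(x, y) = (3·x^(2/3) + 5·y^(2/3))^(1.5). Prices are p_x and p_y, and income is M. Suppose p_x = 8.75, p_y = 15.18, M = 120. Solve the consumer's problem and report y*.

Numerically y/x = 0.886656, so x* = 120/(8.75 + 15.18·0.886656) = 5.4031 and y* = 0.886656·5.4031 = 4.7907.

y* = 4.7907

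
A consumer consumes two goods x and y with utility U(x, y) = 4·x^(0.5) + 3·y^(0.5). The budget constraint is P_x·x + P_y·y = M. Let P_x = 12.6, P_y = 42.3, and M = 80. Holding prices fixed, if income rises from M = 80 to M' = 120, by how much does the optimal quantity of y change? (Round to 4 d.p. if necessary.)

Δy* = 0.1357

MRS = MU_x/MU_y = (4/3)·(y/x)^(0.5). Set equal to P_x/P_y.
Solve for the ratio: y/x = [(3/4)·P_x/P_y]^(2).
With the ratio pinned down, the budget gives x* = M/(P_x + P_y·(y/x)) and y* = (y/x)·x*.
Numerically y/x = 0.049909, so x* = 80/(12.6 + 42.3·0.049909) = 5.438 and y* = 0.049909·5.438 = 0.2714.
At M' = 120: y* = 0.4071. Change: 0.4071 − 0.2714 = 0.1357.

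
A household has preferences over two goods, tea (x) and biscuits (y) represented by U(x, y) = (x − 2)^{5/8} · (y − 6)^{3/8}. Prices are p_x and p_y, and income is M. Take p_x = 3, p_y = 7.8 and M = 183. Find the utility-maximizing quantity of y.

y* = 12.2596

This is Cobb-Douglas in (x−2, y−6): tangency gives 0.625·p_y·(y−6) = 0.375·p_x·(x−2).
Substituting into the budget: x* = 2 + 0.625·(M − 2·p_x − 6·p_y)/p_x, and y* = 6 + 0.375·(…)/p_y.
Discretionary income = 183 − 2·3 − 6·7.8 = 130.2; y* = 6 + 0.375·130.2/7.8 = 12.2596.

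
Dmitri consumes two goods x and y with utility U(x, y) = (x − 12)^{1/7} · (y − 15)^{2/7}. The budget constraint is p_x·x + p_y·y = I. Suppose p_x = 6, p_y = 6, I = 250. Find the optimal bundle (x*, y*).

Let x' = x−12, y' = y−15. MRS = (1/2)·y'/x' = p_x/p_y.
After buying the subsistence bundle (12, 15), a share 1/3 of the remaining income goes to x: x* = 12 + 1/3·(I − 12p_x − 15p_y)/p_x.
Discretionary income = 250 − 12·6 − 15·6 = 88; x* = 12 + 1/3·88/6 = 16.8889; y* = 15 + 2/3·88/6 = 24.7778.

x* = 16.8889, y* = 24.7778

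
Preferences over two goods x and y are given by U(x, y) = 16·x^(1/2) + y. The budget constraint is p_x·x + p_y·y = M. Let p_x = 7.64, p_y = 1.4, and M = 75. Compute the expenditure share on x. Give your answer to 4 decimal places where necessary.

Set MRS = p_x/p_y: 8·x^(−1/2) = p_x/p_y.
Thus x* = (8·p_y/p_x)² — independent of M — with the rest of income spent on y.
Plugging in: x* = (8·1.4/7.64)² = 2.1491, y* = 41.8437.
Expenditure on x: 7.64·2.1491 = 16.4188; share = 0.2189.

share on x = 0.2189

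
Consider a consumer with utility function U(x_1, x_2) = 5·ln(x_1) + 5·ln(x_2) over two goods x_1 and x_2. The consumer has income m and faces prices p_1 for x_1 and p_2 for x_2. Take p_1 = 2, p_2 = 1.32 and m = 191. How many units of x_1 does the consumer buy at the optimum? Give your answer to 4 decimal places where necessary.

The MRS is x_2/x_1. Set MRS = p_1/p_2.
Rearranging, p_2·x_2 = p_1·x_1. Substituting into the budget gives p_1·x_1·(1 + 1) = m.
Demand: x_1*(p_1,p_2,m) = 0.5·m/p_1 and x_2* = 0.5·m/p_2.
At p_1=2, p_2=1.32, m=191: x_1* = 0.5·191/2 = 47.75.

x_1* = 47.75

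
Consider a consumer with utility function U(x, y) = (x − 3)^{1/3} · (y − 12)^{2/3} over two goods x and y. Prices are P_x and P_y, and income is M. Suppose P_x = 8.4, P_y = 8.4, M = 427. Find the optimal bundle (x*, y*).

x* = 14.9444, y* = 35.8889

Discretionary income = 427 − 3·8.4 − 12·8.4 = 301; x* = 3 + 1/3·301/8.4 = 14.9444; y* = 12 + 2/3·301/8.4 = 35.8889.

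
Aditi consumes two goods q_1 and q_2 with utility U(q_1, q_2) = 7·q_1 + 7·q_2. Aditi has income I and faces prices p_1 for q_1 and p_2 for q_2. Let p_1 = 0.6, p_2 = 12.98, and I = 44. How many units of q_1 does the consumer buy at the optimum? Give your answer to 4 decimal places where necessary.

q_1* = 73.3333

Perfect substitutes: compare marginal utility per dollar. 7/p_1 vs 7/p_2 → 11.6667 vs 0.5393.
q_1 gives more utility per dollar, so spend all income on q_1: q_1* = I/p_1, q_2* = 0.
Numerically: q_1* = 73.3333, q_2* = 0.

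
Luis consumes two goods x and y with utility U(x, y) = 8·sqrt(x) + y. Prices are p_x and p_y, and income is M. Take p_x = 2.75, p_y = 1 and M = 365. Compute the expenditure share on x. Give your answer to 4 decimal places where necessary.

share on x = 0.0159

MU_x = 4/√x, MU_y = 1. Tangency: 4/√x = p_x/p_y.
Solve: √x = 4·p_y/p_x, so x*(p_x,p_y) = (4·p_y/p_x)², and y* = (M − p_x·x*)/p_y.
Plugging in: x* = (4·1/2.75)² = 2.1157, y* = 359.1818.
Expenditure on x: 2.75·2.1157 = 5.8182; share = 0.0159.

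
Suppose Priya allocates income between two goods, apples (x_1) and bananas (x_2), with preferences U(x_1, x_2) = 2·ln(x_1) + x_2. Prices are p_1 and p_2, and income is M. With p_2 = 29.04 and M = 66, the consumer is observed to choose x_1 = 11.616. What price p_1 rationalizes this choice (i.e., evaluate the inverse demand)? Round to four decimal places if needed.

p_1 = 5

MU_x_1 = 2/x_1, MU_x_2 = 1. Tangency: 2/x_1 = p_1/p_2.
So x_1*(p_1,p_2) = 2·p_2/p_1, independent of income; and x_2* = (M − 2·p_2)/p_2.
Set x_1* = 11.616 in the demand function and solve for p_1: p_1 = 5.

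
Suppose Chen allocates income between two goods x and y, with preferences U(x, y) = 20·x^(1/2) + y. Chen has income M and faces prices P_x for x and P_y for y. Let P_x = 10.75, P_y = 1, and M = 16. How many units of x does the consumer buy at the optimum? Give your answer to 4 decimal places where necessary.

MU_x = 10/√x, MU_y = 1. Tangency: 10/√x = P_x/P_y.
Solve: √x = 10·P_y/P_x, so x*(P_x,P_y) = (10·P_y/P_x)², and y* = (M − P_x·x*)/P_y.
Plugging in: x* = (10·1/10.75)² = 0.8653.

x* = 0.8653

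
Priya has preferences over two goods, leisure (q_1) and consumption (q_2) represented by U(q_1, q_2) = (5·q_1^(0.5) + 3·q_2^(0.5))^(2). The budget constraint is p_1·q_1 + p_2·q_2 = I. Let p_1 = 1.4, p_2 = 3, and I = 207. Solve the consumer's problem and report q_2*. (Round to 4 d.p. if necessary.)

q_2* = 9.9247

With the ratio pinned down, the budget gives q_1* = I/(p_1 + p_2·(q_2/q_1)) and q_2* = (q_2/q_1)·q_1*.
Numerically q_2/q_1 = 0.0784, so q_1* = 207/(1.4 + 3·0.0784) = 126.59 and q_2* = 0.0784·126.59 = 9.9247.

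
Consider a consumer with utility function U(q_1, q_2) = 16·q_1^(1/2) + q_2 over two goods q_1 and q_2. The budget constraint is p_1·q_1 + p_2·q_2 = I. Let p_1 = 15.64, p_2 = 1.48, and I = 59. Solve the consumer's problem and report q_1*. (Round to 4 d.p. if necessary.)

q_1* = 0.5731

Utility is quasi-linear in q_2; the FOC for q_1 is 8/√q_1 = p_1/p_2.
Thus q_1* = (8·p_2/p_1)² — independent of I — with the rest of income spent on q_2.
Plugging in: q_1* = (8·1.48/15.64)² = 0.5731.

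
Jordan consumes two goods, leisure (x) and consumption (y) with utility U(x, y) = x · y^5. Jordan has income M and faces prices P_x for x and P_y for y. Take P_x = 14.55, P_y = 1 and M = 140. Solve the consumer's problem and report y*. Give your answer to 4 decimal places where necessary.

At P_x=14.55, P_y=1, M=140: y* = 5/6·140/1 = 116.6667.

y* = 116.6667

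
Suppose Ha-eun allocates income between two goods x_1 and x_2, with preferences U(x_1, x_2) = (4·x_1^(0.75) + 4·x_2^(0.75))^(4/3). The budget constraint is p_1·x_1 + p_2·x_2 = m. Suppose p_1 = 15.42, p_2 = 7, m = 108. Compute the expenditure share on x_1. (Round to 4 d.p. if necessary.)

share on x_1 = 0.0855

Substitute x_2 = (x_2/x_1)·x_1 into the budget: x_1* = m/(p_1 + p_2·(x_2/x_1)).
Numerically x_2/x_1 = 23.547529, so x_1* = 108/(15.42 + 7·23.547529) = 0.5992 and x_2* = 23.547529·0.5992 = 14.1087.
Expenditure on x_1: 15.42·0.5992 = 9.239; share = 0.0855.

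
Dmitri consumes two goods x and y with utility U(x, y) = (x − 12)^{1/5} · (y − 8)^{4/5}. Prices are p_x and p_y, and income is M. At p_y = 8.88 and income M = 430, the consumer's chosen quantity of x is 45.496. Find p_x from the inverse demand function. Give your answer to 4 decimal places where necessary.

MRS = (1/4)·(y−8)/(x−12). Tangency with p_x/p_y gives y−8 = 4·(p_x/p_y)·(x−12).
Substituting into the budget: x* = 12 + 0.2·(M − 12·p_x − 8·p_y)/p_x, and y* = 8 + 0.8·(…)/p_y.
Set x* = 45.496 in the demand function and solve for p_x: p_x = 2.

p_x = 2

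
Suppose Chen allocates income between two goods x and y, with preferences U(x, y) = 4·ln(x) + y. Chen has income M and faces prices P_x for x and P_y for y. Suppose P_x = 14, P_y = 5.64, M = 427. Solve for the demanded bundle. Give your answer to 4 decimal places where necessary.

MU_x = 4/x, MU_y = 1. Tangency: 4/x = P_x/P_y.
So x*(P_x,P_y) = 4·P_y/P_x, independent of income; and y* = (M − 4·P_y)/P_y.
At the given prices: x* = 4·5.64/14 = 1.6114, and y* = 71.7092.

x* = 1.6114, y* = 71.7092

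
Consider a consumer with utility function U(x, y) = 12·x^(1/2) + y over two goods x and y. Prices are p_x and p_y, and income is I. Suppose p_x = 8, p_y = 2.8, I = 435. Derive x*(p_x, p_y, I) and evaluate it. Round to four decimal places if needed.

x* = 4.41

Thus x* = (6·p_y/p_x)² — independent of I — with the rest of income spent on y.
Plugging in: x* = (6·2.8/8)² = 4.41.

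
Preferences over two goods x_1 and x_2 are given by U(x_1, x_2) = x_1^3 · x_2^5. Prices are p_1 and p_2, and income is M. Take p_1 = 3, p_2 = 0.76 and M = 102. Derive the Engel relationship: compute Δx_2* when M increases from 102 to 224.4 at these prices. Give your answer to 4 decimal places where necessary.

Δx_2* = 100.6579

Demand: x_1*(p_1,p_2,M) = 0.375·M/p_1 and x_2* = 0.625·M/p_2.
At p_1=3, p_2=0.76, M=102: x_2* = 0.625·102/0.76 = 83.8816.
At M' = 224.4: x_2* = 184.5395. Change: 184.5395 − 83.8816 = 100.6579.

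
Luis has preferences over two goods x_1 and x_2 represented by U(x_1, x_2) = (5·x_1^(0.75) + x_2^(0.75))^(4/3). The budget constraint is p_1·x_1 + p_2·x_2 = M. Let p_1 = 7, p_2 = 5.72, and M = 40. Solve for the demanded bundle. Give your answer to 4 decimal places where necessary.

From the CES first-order condition, 5·(x_2/x_1)^(0.25) = p_1/p_2.
Hence x_2/x_1 = ((1/5)·p_1/p_2)^(1/(0.25)), i.e. raised to the 4 power.
With the ratio pinned down, the budget gives x_1* = M/(p_1 + p_2·(x_2/x_1)) and x_2* = (x_2/x_1)·x_1*.
Numerically x_2/x_1 = 0.003589, so x_1* = 40/(7 + 5.72·0.003589) = 5.6976 and x_2* = 0.003589·5.6976 = 0.0204.

x_1* = 5.6976, x_2* = 0.0204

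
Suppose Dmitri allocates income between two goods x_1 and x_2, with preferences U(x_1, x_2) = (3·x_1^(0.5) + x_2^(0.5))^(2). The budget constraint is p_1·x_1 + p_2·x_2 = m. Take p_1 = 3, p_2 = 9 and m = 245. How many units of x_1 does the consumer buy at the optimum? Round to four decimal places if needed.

x_1* = 78.75

With the ratio pinned down, the budget gives x_1* = m/(p_1 + p_2·(x_2/x_1)) and x_2* = (x_2/x_1)·x_1*.
Numerically x_2/x_1 = 0.012346, so x_1* = 245/(3 + 9·0.012346) = 78.75.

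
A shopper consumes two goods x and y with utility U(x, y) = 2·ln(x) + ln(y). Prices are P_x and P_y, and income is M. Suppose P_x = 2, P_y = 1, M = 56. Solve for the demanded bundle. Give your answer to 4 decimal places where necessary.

Tangency: MRS = 2·y/x = P_x/P_y.
So 2·P_y·y = P_x·x; combined with the budget, a share 2/3 of income goes to x.
Demand: x*(P_x,P_y,M) = 2/3·M/P_x and y* = 1/3·M/P_y.
At P_x=2, P_y=1, M=56: x* = 2/3·56/2 = 18.6667, y* = 18.6667.

x* = 18.6667, y* = 18.6667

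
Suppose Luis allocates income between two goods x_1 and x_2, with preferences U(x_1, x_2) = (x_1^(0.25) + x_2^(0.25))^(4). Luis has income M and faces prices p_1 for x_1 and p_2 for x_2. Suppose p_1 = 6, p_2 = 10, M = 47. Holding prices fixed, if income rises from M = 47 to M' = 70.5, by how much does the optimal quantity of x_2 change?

Numerically x_2/x_1 = 0.50606, so x_1* = 47/(6 + 10·0.50606) = 4.2493 and x_2* = 0.50606·4.2493 = 2.1504.
At M' = 70.5: x_2* = 3.2256. Change: 3.2256 − 2.1504 = 1.0752.

Δx_2* = 1.0752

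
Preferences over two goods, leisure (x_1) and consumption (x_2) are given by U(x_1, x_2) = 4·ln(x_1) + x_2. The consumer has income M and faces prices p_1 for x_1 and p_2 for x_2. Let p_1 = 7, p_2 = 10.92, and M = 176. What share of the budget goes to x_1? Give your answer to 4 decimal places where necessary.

share on x_1 = 0.2482

At the given prices: x_1* = 4·10.92/7 = 6.24, and x_2* = 12.1172.
Expenditure on x_1: 7·6.24 = 43.68; share = 0.2482.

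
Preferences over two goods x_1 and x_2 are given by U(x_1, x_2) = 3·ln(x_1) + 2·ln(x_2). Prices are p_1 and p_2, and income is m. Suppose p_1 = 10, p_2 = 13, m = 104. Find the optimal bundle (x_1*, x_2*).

x_1* = 6.24, x_2* = 3.2

The MRS is (3/2)·x_2/x_1. Set MRS = p_1/p_2.
So 3·p_2·x_2 = 2·p_1·x_1; combined with the budget, a share 0.6 of income goes to x_1.
Demand: x_1*(p_1,p_2,m) = 0.6·m/p_1 and x_2* = 0.4·m/p_2.
At p_1=10, p_2=13, m=104: x_1* = 0.6·104/10 = 6.24, x_2* = 3.2.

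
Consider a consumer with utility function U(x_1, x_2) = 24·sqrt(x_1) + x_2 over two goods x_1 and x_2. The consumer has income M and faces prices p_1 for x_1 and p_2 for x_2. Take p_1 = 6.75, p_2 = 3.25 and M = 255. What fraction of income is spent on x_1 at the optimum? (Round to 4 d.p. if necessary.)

share on x_1 = 0.8837

Utility is quasi-linear in x_2; the FOC for x_1 is 12/√x_1 = p_1/p_2.
Thus x_1* = (12·p_2/p_1)² — independent of M — with the rest of income spent on x_2.
Plugging in: x_1* = (12·3.25/6.75)² = 33.3827, x_2* = 9.1282.
Expenditure on x_1: 6.75·33.3827 = 225.3333; share = 0.8837.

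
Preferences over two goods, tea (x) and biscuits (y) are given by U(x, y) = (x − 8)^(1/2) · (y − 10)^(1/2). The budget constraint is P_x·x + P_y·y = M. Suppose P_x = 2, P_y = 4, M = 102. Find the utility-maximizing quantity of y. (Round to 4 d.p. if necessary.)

After buying the subsistence bundle (8, 10), a share 0.5 of the remaining income goes to x: x* = 8 + 0.5·(M − 8P_x − 10P_y)/P_x.
Discretionary income = 102 − 8·2 − 10·4 = 46; y* = 10 + 0.5·46/4 = 15.75.

y* = 15.75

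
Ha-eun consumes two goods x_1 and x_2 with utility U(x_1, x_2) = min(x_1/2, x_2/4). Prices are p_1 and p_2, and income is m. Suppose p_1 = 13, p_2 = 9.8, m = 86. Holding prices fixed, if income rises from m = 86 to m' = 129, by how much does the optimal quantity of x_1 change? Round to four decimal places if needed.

Δx_1* = 1.319

Here 2·13 + 4·9.8 = 65.2, giving x_1* = 2.638.
At m' = 129: x_1* = 3.9571. Change: 3.9571 − 2.638 = 1.319.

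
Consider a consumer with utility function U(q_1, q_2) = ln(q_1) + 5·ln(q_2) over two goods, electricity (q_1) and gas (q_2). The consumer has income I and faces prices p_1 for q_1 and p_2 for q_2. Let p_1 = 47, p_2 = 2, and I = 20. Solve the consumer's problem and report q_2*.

q_2* = 8.3333

MU_q_1/MU_q_2 = (q_2)/(5·q_1); tangency sets this equal to p_1/p_2.
So p_2·q_2 = 5·p_1·q_1; combined with the budget, a share 1/6 of income goes to q_1.
Demand: q_1*(p_1,p_2,I) = 1/6·I/p_1 and q_2* = 5/6·I/p_2.
At p_1=47, p_2=2, I=20: q_2* = 5/6·20/2 = 8.3333.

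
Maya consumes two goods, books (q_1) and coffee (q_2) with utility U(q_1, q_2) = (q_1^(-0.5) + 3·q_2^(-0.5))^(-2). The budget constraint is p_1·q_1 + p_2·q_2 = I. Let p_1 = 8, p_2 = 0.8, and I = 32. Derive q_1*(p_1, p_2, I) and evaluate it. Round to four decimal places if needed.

q_1* = 2.0351

Numerically q_2/q_1 = 9.654894, so q_1* = 32/(8 + 0.8·9.654894) = 2.0351.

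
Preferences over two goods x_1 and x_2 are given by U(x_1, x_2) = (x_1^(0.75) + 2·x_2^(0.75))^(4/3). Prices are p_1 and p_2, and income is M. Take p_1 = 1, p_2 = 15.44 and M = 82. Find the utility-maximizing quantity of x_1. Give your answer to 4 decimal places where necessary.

x_1* = 81.6451

Numerically x_2/x_1 = 0.000282, so x_1* = 82/(1 + 15.44·0.000282) = 81.6451.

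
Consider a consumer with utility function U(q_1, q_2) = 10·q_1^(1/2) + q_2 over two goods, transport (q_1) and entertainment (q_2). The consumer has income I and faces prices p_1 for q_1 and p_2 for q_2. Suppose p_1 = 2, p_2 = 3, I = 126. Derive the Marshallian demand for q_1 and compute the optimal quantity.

q_1* = 56.25

Thus q_1* = (5·p_2/p_1)² — independent of I — with the rest of income spent on q_2.
Plugging in: q_1* = (5·3/2)² = 56.25.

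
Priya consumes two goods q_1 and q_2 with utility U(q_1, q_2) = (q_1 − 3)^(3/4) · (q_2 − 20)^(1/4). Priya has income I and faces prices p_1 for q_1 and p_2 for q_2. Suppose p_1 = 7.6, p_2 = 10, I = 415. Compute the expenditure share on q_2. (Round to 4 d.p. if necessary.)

This is Cobb-Douglas in (q_1−3, q_2−20): tangency gives 0.75·p_2·(q_2−20) = 0.25·p_1·(q_1−3).
Substituting into the budget: q_1* = 3 + 0.75·(I − 3·p_1 − 20·p_2)/p_1, and q_2* = 20 + 0.25·(…)/p_2.
Discretionary income = 415 − 3·7.6 − 20·10 = 192.2; q_1* = 3 + 0.75·192.2/7.6 = 21.9671; q_2* = 20 + 0.25·192.2/10 = 24.805.
Expenditure on q_2: 10·24.805 = 248.05; share = 0.5977.

share on q_2 = 0.5977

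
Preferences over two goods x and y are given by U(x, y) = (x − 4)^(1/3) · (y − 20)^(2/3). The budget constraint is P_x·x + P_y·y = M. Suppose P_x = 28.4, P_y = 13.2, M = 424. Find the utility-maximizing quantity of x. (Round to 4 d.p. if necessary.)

This is Cobb-Douglas in (x−4, y−20): tangency gives 1/3·P_y·(y−20) = 2/3·P_x·(x−4).
Substituting into the budget: x* = 4 + 1/3·(M − 4·P_x − 20·P_y)/P_x, and y* = 20 + 2/3·(…)/P_y.
Discretionary income = 424 − 4·28.4 − 20·13.2 = 46.4; x* = 4 + 1/3·46.4/28.4 = 4.5446.

x* = 4.5446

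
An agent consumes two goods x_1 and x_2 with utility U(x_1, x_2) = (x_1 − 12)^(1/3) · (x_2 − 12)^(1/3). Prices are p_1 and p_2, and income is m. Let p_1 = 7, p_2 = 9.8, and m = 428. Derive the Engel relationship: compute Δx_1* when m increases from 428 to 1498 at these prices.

Δx_1* = 76.4286

This is Cobb-Douglas in (x_1−12, x_2−12): tangency gives 1/3·p_2·(x_2−12) = 1/3·p_1·(x_1−12).
After buying the subsistence bundle (12, 12), a share 0.5 of the remaining income goes to x_1: x_1* = 12 + 0.5·(m − 12p_1 − 12p_2)/p_1.
Discretionary income = 428 − 12·7 − 12·9.8 = 226.4; x_1* = 12 + 0.5·226.4/7 = 28.1714.
At m' = 1498: x_1* = 104.6. Change: 104.6 − 28.1714 = 76.4286.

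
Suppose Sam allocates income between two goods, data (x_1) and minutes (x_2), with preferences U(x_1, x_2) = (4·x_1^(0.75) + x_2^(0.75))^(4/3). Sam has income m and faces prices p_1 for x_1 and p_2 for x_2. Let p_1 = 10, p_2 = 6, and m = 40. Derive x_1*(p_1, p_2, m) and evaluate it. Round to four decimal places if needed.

x_1* = 3.9289

MRS = MU_x_1/MU_x_2 = 4·(x_2/x_1)^(0.25). Set equal to p_1/p_2.
Hence x_2/x_1 = ((1/4)·p_1/p_2)^(1/(0.25)), i.e. raised to the 4 power.
With the ratio pinned down, the budget gives x_1* = m/(p_1 + p_2·(x_2/x_1)) and x_2* = (x_2/x_1)·x_1*.
Numerically x_2/x_1 = 0.030141, so x_1* = 40/(10 + 6·0.030141) = 3.9289.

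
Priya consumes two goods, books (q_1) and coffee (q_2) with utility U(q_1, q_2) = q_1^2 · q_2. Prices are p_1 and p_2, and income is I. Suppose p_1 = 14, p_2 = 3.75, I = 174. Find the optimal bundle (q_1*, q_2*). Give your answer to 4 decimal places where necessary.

Demand: q_1*(p_1,p_2,I) = 2/3·I/p_1 and q_2* = 1/3·I/p_2.
At p_1=14, p_2=3.75, I=174: q_1* = 2/3·174/14 = 8.2857, q_2* = 15.4667.

q_1* = 8.2857, q_2* = 15.4667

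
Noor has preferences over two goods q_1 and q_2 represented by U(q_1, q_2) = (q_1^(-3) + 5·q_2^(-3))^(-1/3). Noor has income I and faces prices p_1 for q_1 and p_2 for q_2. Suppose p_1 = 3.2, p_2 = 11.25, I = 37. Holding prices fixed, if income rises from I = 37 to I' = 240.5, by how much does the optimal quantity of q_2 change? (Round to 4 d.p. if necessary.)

Δq_2* = 14.3509

From the CES first-order condition, (1/5)·(q_2/q_1)^(4) = p_1/p_2.
Solve for the ratio: q_2/q_1 = [5·p_1/p_2]^(0.25).
Substitute q_2 = (q_2/q_1)·q_1 into the budget: q_1* = I/(p_1 + p_2·(q_2/q_1)).
Numerically q_2/q_1 = 1.092048, so q_1* = 37/(3.2 + 11.25·1.092048) = 2.3893 and q_2* = 1.092048·2.3893 = 2.6093.
At I' = 240.5: q_2* = 16.9602. Change: 16.9602 − 2.6093 = 14.3509.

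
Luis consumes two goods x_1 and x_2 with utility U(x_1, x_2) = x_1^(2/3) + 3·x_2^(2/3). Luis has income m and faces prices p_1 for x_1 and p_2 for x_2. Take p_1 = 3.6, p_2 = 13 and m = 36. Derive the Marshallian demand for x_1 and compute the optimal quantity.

With the ratio pinned down, the budget gives x_1* = m/(p_1 + p_2·(x_2/x_1)) and x_2* = (x_2/x_1)·x_1*.
Numerically x_2/x_1 = 0.573378, so x_1* = 36/(3.6 + 13·0.573378) = 3.2568.

x_1* = 3.2568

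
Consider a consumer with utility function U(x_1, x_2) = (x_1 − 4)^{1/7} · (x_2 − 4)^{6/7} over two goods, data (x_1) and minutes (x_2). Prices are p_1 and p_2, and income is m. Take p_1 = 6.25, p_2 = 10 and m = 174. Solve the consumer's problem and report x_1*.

x_1* = 6.4914

After buying the subsistence bundle (4, 4), a share 1/7 of the remaining income goes to x_1: x_1* = 4 + 1/7·(m − 4p_1 − 4p_2)/p_1.
Discretionary income = 174 − 4·6.25 − 4·10 = 109; x_1* = 4 + 1/7·109/6.25 = 6.4914.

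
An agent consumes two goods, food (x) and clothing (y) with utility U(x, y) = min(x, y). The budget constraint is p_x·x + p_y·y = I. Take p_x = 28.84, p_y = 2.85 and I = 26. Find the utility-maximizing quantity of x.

With perfect complements, no substitution: consume in ratio x:y = 1:1.
Budget: p_x·x + p_y·x = I, so (p_x + p_y)·x = I.
Demand: x*(p_x,p_y,I) = I/(p_x + p_y), y* = I/(p_x + p_y).
Here 28.84 + 2.85 = 31.69, giving x* = 0.8204.

x* = 0.8204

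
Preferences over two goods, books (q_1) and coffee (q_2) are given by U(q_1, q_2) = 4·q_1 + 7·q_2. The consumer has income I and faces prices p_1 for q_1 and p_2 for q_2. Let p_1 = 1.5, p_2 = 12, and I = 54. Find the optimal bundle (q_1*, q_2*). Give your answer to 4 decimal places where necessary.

Perfect substitutes: compare marginal utility per dollar. 4/p_1 vs 7/p_2 → 2.6667 vs 0.5833.
q_1 gives more utility per dollar, so spend all income on q_1: q_1* = I/p_1, q_2* = 0.
Numerically: q_1* = 36, q_2* = 0.

q_1* = 36, q_2* = 0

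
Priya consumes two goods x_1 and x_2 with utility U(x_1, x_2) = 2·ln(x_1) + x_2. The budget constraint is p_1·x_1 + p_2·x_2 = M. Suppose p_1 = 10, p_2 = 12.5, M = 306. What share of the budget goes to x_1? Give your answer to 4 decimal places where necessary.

Set MRS = p_1/p_2: (2/x_1)/1 = p_1/p_2.
So x_1*(p_1,p_2) = 2·p_2/p_1, independent of income; and x_2* = (M − 2·p_2)/p_2.
At the given prices: x_1* = 2·12.5/10 = 2.5, and x_2* = 22.48.
Expenditure on x_1: 10·2.5 = 25; share = 0.0817.

share on x_1 = 0.0817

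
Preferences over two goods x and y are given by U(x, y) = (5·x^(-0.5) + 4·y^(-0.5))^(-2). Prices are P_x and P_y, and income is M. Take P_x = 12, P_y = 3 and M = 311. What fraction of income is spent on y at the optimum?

share on y = 0.3519

From the CES first-order condition, (5/4)·(y/x)^(1.5) = P_x/P_y.
Solve for the ratio: y/x = [(4/5)·P_x/P_y]^(2/3).
Substitute y = (y/x)·x into the budget: x* = M/(P_x + P_y·(y/x)).
Numerically y/x = 2.171534, so x* = 311/(12 + 3·2.171534) = 16.7976 and y* = 2.171534·16.7976 = 36.4765.
Expenditure on y: 3·36.4765 = 109.4294; share = 0.3519.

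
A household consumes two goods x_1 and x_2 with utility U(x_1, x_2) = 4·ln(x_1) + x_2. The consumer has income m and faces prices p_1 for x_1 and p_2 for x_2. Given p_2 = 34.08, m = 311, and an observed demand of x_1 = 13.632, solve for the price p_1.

MU_x_1 = 4/x_1, MU_x_2 = 1. Tangency: 4/x_1 = p_1/p_2.
So x_1*(p_1,p_2) = 4·p_2/p_1, independent of income; and x_2* = (m − 4·p_2)/p_2.
Set x_1* = 13.632 in the demand function and solve for p_1: p_1 = 10.

p_1 = 10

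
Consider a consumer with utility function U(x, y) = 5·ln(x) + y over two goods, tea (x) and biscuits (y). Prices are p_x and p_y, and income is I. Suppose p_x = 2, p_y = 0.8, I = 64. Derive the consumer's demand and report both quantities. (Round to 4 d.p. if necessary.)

x* = 2, y* = 75

Set MRS = p_x/p_y: (5/x)/1 = p_x/p_y.
So x*(p_x,p_y) = 5·p_y/p_x, independent of income; and y* = (I − 5·p_y)/p_y.
At the given prices: x* = 5·0.8/2 = 2, and y* = 75.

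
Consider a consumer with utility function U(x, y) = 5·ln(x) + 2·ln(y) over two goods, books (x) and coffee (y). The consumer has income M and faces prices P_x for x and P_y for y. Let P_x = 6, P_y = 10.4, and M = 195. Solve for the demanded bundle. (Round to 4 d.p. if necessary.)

x* = 23.2143, y* = 5.3571

Tangency: MRS = (5/2)·y/x = P_x/P_y.
So 5·P_y·y = 2·P_x·x; combined with the budget, a share 5/7 of income goes to x.
Demand: x*(P_x,P_y,M) = 5/7·M/P_x and y* = 2/7·M/P_y.
At P_x=6, P_y=10.4, M=195: x* = 5/7·195/6 = 23.2143, y* = 5.3571.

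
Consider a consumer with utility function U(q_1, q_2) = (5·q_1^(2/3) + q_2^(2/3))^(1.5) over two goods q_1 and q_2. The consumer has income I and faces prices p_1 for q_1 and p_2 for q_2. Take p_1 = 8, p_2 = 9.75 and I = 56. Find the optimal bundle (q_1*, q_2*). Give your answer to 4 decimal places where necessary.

q_1* = 6.9625, q_2* = 0.0308

From the CES first-order condition, 5·(q_2/q_1)^(1/3) = p_1/p_2.
Hence q_2/q_1 = ((1/5)·p_1/p_2)^(1/(1/3)), i.e. raised to the 3 power.
With the ratio pinned down, the budget gives q_1* = I/(p_1 + p_2·(q_2/q_1)) and q_2* = (q_2/q_1)·q_1*.
Numerically q_2/q_1 = 0.004419, so q_1* = 56/(8 + 9.75·0.004419) = 6.9625 and q_2* = 0.004419·6.9625 = 0.0308.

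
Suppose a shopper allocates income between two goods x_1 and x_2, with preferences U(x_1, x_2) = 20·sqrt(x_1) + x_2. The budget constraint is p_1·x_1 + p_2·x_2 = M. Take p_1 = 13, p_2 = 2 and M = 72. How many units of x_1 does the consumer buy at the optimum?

MU_x_1 = 10/√x_1, MU_x_2 = 1. Tangency: 10/√x_1 = p_1/p_2.
Thus x_1* = (10·p_2/p_1)² — independent of M — with the rest of income spent on x_2.
Plugging in: x_1* = (10·2/13)² = 2.3669.

x_1* = 2.3669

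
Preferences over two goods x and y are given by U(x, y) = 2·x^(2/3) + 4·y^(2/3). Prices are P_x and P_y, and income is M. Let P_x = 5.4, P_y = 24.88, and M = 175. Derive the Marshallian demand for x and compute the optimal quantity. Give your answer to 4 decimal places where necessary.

From the CES first-order condition, (1/2)·(y/x)^(1/3) = P_x/P_y.
Hence y/x = (2·P_x/P_y)^(1/(1/3)), i.e. raised to the 3 power.
Substitute y = (y/x)·x into the budget: x* = M/(P_x + P_y·(y/x)).
Numerically y/x = 0.081794, so x* = 175/(5.4 + 24.88·0.081794) = 23.5372.

x* = 23.5372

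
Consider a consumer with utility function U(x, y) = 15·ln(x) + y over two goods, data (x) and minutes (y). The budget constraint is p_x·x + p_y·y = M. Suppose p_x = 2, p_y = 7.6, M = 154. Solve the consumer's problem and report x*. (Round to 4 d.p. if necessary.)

x* = 57

MU_x = 15/x, MU_y = 1. Tangency: 15/x = p_x/p_y.
So x*(p_x,p_y) = 15·p_y/p_x, independent of income; and y* = (M − 15·p_y)/p_y.
At the given prices: x* = 15·7.6/2 = 57.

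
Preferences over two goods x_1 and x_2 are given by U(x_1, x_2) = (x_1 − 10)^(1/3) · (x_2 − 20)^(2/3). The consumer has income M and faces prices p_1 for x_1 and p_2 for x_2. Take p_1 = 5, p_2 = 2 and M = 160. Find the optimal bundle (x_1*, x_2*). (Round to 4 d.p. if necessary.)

After buying the subsistence bundle (10, 20), a share 1/3 of the remaining income goes to x_1: x_1* = 10 + 1/3·(M − 10p_1 − 20p_2)/p_1.
Discretionary income = 160 − 10·5 − 20·2 = 70; x_1* = 10 + 1/3·70/5 = 14.6667; x_2* = 20 + 2/3·70/2 = 43.3333.

x_1* = 14.6667, x_2* = 43.3333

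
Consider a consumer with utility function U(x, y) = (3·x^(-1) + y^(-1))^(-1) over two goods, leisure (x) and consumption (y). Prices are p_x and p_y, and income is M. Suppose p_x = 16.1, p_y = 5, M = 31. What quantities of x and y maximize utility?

MRS = MU_x/MU_y = 3·(y/x)^(2). Set equal to p_x/p_y.
Hence y/x = ((1/3)·p_x/p_y)^(1/(2)), i.e. raised to the 0.5 power.
Substitute y = (y/x)·x into the budget: x* = M/(p_x + p_y·(y/x)).
Numerically y/x = 1.036018, so x* = 31/(16.1 + 5·1.036018) = 1.4568 and y* = 1.036018·1.4568 = 1.5092.

x* = 1.4568, y* = 1.5092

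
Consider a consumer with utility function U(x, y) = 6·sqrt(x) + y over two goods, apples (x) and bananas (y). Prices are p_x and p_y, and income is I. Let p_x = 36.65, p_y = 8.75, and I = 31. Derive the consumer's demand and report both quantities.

x* = 0.513, y* = 1.3942

Utility is quasi-linear in y; the FOC for x is 3/√x = p_x/p_y.
Thus x* = (3·p_y/p_x)² — independent of I — with the rest of income spent on y.
Plugging in: x* = (3·8.75/36.65)² = 0.513, y* = 1.3942.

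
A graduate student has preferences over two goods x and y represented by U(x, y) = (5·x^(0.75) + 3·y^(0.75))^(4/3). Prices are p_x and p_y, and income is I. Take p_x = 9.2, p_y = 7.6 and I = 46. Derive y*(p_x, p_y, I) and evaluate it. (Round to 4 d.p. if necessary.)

y* = 1.1314

MU_x ∝ 5·x^(-0.25), MU_y ∝ 3·y^(-0.25), so MRS = (5/3)·(y/x)^(0.25) = p_x/p_y.
Hence y/x = ((3/5)·p_x/p_y)^(1/(0.25)), i.e. raised to the 4 power.
With the ratio pinned down, the budget gives x* = I/(p_x + p_y·(y/x)) and y* = (y/x)·x*.
Numerically y/x = 0.278293, so x* = 46/(9.2 + 7.6·0.278293) = 4.0654 and y* = 0.278293·4.0654 = 1.1314.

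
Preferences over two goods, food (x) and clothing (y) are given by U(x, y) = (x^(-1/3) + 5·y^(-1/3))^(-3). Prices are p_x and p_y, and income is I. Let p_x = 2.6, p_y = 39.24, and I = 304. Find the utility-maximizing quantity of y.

y* = 6.7265

MU_x ∝ x^(-4/3), MU_y ∝ 5·y^(-4/3), so MRS = (1/5)·(y/x)^(4/3) = p_x/p_y.
Hence y/x = (5·p_x/p_y)^(1/(4/3)), i.e. raised to the 0.75 power.
Substitute y = (y/x)·x into the budget: x* = I/(p_x + p_y·(y/x)).
Numerically y/x = 0.436677, so x* = 304/(2.6 + 39.24·0.436677) = 15.4039 and y* = 0.436677·15.4039 = 6.7265.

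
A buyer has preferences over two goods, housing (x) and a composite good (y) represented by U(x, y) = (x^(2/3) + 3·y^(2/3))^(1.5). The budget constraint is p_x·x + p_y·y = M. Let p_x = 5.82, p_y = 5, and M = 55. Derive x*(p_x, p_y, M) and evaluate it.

x* = 0.2515

MRS = MU_x/MU_y = (1/3)·(y/x)^(1/3). Set equal to p_x/p_y.
Solve for the ratio: y/x = [3·p_x/p_y]^(3).
With the ratio pinned down, the budget gives x* = M/(p_x + p_y·(y/x)) and y* = (y/x)·x*.
Numerically y/x = 42.581671, so x* = 55/(5.82 + 5·42.581671) = 0.2515.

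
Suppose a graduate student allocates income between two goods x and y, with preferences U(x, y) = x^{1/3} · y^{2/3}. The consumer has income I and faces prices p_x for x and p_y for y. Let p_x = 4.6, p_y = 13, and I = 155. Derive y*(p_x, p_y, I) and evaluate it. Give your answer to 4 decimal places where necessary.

Demand: x*(p_x,p_y,I) = 1/3·I/p_x and y* = 2/3·I/p_y.
At p_x=4.6, p_y=13, I=155: y* = 2/3·155/13 = 7.9487.

y* = 7.9487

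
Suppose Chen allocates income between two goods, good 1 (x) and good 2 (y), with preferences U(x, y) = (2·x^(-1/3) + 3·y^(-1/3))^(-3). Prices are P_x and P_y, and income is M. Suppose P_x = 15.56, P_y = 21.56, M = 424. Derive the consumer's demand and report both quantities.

MU_x ∝ 2·x^(-4/3), MU_y ∝ 3·y^(-4/3), so MRS = (2/3)·(y/x)^(4/3) = P_x/P_y.
Solve for the ratio: y/x = [(3/2)·P_x/P_y]^(0.75).
With the ratio pinned down, the budget gives x* = M/(P_x + P_y·(y/x)) and y* = (y/x)·x*.
Numerically y/x = 1.061302, so x* = 424/(15.56 + 21.56·1.061302) = 11.0297 and y* = 1.061302·11.0297 = 11.7058.

x* = 11.0297, y* = 11.7058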